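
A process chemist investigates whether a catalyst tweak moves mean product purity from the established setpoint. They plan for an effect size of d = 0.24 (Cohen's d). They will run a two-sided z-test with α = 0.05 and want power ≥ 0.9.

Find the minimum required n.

For power 0.9 need Φ(δ − z_{0.025}) = 0.9, so δ = z_{0.025} + z_{0.10} = 1.960 + 1.282 = 3.242.
(The Φ(−δ − z_{α/2}) term is vanishingly small for δ > 0 and is dropped in the standard sample-size formula.)
δ = d·√n ⇒ n = (δ/d)² = (3.242 / 0.24)² = 182.42.
Rounding up, n = 183.

n = 183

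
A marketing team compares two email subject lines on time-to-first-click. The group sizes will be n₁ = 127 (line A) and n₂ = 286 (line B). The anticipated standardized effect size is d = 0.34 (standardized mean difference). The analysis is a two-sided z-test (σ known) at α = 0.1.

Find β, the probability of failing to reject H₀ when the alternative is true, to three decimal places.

β ≈ 0.061

Noncentrality parameter: δ = d / √(1/n₁ + 1/n₂) = 0.34 / √(1/127 + 1/286) = 3.1885
Critical value for a two-sided test at α = 0.1: z_{α/2} = 1.645.
Power = Φ(δ − 1.645) + Φ(−δ − 1.645) = Φ(1.544) + Φ(-4.833) = 0.9387 + 0.0000 = 0.9387.
Type II error: β = 1 − power = 1 − 0.9387 = 0.0613.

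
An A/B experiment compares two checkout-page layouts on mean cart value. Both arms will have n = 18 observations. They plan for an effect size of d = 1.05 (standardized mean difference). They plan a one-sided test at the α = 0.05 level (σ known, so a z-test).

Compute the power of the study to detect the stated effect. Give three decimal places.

Power ≈ 0.934

Noncentrality parameter: δ = d·√(n/2) = 1.05 × √(18/2) = 3.1500
Critical value for a one-sided test at α = 0.05: z_α = 1.645.
Power = P(Z > 1.645 − δ) = Φ(1.505) = 0.9339.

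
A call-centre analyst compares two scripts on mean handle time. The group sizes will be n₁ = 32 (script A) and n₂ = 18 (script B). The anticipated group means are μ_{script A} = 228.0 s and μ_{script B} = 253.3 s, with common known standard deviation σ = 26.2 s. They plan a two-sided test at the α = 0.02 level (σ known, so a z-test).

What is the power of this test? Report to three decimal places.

Standardized effect: d = |μ_{script A} − μ_{script B}| / σ = |228.0 − 253.3| / 26.2 = 0.9656
Noncentrality parameter: δ = d / √(1/n₁ + 1/n₂) = 0.9656 / √(1/32 + 1/18) = 3.2775
Two-sided α = 0.02 → critical value z_{0.01} = 2.326.
Power = Φ(δ − 2.326) + Φ(−δ − 2.326) = Φ(0.951) + Φ(-5.604) = 0.8292 + 0.0000 = 0.8292.

Power ≈ 0.829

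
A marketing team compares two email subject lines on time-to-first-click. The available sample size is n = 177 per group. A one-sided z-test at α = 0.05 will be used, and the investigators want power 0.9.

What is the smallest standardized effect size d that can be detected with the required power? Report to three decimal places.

Need Φ(δ − 1.645) = 0.9, so δ = 1.645 + 1.282 = 2.926.
δ = d·√(n/2) ⇒ d = δ/√(n/2) = 2.926/√(177/2) = 0.3111.

d ≈ 0.311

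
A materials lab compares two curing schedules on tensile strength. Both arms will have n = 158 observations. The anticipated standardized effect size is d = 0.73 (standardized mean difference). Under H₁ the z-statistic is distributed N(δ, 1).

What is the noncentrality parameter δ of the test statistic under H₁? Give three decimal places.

δ = d·√(n/2) = 0.73 × √(158/2) = 6.4884

δ ≈ 6.488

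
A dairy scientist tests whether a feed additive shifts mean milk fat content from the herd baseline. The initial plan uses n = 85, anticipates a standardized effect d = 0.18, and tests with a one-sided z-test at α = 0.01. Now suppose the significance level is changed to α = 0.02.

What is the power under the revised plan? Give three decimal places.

Power ≈ 0.347

δ = d·√n = 0.18 × √85 = 1.6595 (unchanged). New critical value: z_{0.02} = 2.054.
Revised power = Φ(δ − 2.054) = Φ(-0.394) = 0.3467.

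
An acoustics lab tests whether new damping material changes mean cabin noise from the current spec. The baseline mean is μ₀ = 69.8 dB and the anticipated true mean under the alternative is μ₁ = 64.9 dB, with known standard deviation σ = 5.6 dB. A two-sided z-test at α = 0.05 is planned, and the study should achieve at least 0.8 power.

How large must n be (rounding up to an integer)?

Standardized effect: d = |μ₁ − μ₀| / σ = |64.9 − 69.8| / 5.6 = 0.8750
For power 0.8 need Φ(δ − z_{0.025}) = 0.8, so δ = z_{0.025} + z_{0.20} = 1.960 + 0.842 = 2.802.
(Ignoring the negligible lower-tail rejection probability gives the usual closed-form inversion.)
δ = d·√n ⇒ n = (δ/d)² = (2.802 / 0.8750)² = 10.25.
Rounding up, n = 11.

n = 11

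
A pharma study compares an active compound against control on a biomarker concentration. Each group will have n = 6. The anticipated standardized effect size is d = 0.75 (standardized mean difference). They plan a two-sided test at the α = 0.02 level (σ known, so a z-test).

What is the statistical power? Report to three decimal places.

Power ≈ 0.152

Noncentrality parameter: δ = d·√(n/2) = 0.75 × √(6/2) = 1.2990
Critical value for a two-sided test at α = 0.02: z_{α/2} = 2.326.
Power = Φ(δ − 2.326) + Φ(−δ − 2.326) = Φ(-1.027) + Φ(-3.625) = 0.1521 + 0.0001 = 0.1523.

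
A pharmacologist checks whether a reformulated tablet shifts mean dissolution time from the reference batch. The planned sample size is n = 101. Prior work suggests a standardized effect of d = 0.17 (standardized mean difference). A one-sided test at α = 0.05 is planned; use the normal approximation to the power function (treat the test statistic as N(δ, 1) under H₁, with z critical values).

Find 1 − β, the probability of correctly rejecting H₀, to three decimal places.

Power ≈ 0.525

Noncentrality parameter: δ = d·√n = 0.17 × √101 = 1.7085
Critical value for a one-sided test at α = 0.05: z_α = 1.645.
Power = Φ(δ − 1.645) = Φ(0.064) = 0.5254.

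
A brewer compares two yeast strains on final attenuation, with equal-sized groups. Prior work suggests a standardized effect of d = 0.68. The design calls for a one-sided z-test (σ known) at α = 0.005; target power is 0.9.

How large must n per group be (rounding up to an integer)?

For power 0.9 need Φ(δ − z_{0.005}) = 0.9, so δ = z_{0.005} + z_{0.10} = 2.576 + 1.282 = 3.857.
δ = d·√(n/2) ⇒ n = 2(δ/d)² = 2 × (3.857 / 0.68)² = 64.36.
Round up to the next whole unit.

n = 65 per group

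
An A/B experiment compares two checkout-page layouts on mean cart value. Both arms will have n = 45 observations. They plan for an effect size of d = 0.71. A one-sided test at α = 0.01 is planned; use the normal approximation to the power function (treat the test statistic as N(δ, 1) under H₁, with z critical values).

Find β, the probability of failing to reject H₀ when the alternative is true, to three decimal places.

β ≈ 0.149

Noncentrality parameter: λ = d·√(n/2) = 0.71 × √(45/2) = 3.3678
Critical value for a one-sided test at α = 0.01: z_α = 2.326.
Power = Φ(λ − 2.326) = Φ(1.041) = 0.8512.
Type II error: β = 1 − power = 1 − 0.8512 = 0.1488.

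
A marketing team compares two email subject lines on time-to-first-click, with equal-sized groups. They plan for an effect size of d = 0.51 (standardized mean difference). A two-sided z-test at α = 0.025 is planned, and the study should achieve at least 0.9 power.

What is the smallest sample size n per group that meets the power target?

For power 0.9 need Φ(δ − z_{0.0125}) = 0.9, so δ = z_{0.0125} + z_{0.10} = 2.241 + 1.282 = 3.523.
(For δ > 0 the lower-tail rejection region contributes negligibly to power, so the one-term inversion is standard.)
δ = d·√(n/2) ⇒ n = 2(δ/d)² = 2 × (3.523 / 0.51)² = 95.43.
Round up to the next whole unit.

n = 96 per group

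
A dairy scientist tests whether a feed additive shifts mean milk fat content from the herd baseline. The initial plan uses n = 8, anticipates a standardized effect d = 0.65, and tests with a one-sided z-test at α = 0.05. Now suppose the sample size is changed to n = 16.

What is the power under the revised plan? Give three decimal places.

With n = 16: δ = d·√n = 0.65 × √16 = 2.6000. Critical value z_{0.05} = 1.645.
Revised power = P(Z > 1.645 − δ) = Φ(0.955) = 0.8302.

Power ≈ 0.830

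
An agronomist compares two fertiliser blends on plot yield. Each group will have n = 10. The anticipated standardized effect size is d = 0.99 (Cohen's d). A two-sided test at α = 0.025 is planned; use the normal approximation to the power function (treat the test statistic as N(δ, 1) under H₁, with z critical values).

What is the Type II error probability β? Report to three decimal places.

Noncentrality parameter: δ = d·√(n/2) = 0.99 × √(10/2) = 2.2137
Two-sided α = 0.025 → critical value z_{0.0125} = 2.241.
Power = Φ(δ − 2.241) + Φ(−δ − 2.241) = Φ(-0.028) + Φ(-4.455) = 0.4890 + 0.0000 = 0.4890.
Type II error: β = 1 − power = 1 − 0.4890 = 0.5110.

β ≈ 0.511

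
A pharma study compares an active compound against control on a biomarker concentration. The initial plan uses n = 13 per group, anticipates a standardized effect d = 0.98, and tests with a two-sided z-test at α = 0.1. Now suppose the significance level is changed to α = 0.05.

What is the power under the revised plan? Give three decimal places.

δ = d·√(n/2) = 0.98 × √(13/2) = 2.4985 (unchanged). New critical value: z_{0.025} = 1.960.
Revised power = Φ(δ − 1.960) + Φ(−δ − 1.960) = Φ(0.539) + Φ(-4.458) = 0.7049 + 0.0000 = 0.7049.

Power ≈ 0.705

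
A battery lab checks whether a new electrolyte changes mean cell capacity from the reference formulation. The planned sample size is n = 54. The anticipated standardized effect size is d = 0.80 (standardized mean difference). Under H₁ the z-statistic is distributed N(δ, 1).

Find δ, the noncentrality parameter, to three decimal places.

δ ≈ 5.879

The noncentrality parameter scales effect size by the design's sample-size factor: δ = d·√n = 0.80 × √54 = 5.8788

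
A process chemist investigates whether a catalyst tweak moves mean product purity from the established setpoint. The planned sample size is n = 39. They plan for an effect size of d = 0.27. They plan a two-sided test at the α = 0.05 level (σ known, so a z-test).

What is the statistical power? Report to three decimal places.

Power ≈ 0.392

Noncentrality parameter: δ = d·√n = 0.27 × √39 = 1.6861
Critical value for a two-sided test at α = 0.05: z_{α/2} = 1.960.
Power = Φ(δ − 1.960) + Φ(−δ − 1.960) = Φ(-0.274) + Φ(-3.646) = 0.3921 + 0.0001 = 0.3922.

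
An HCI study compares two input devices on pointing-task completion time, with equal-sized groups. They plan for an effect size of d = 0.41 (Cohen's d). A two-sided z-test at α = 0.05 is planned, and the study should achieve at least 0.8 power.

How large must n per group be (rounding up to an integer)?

For power 0.8 need Φ(δ − z_{0.025}) = 0.8, so δ = z_{0.025} + z_{0.20} = 1.960 + 0.842 = 2.802.
(For δ > 0 the lower-tail rejection region contributes negligibly to power, so the one-term inversion is standard.)
δ = d·√(n/2) ⇒ n = 2(δ/d)² = 2 × (2.802 / 0.41)² = 93.38.
Rounding up, n = 94 per group.

n = 94 per group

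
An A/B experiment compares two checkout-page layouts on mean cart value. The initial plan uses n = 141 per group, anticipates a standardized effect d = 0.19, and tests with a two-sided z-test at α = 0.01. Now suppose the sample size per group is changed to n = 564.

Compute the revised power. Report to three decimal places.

Power ≈ 0.731

With n = 564 per group: δ = d·√(n/2) = 0.19 × √(564/2) = 3.1906. Critical value z_{0.005} = 2.576.
Revised power = Φ(δ − 2.576) + Φ(−δ − 2.576) = Φ(0.615) + Φ(-5.766) = 0.7307 + 0.0000 = 0.7307.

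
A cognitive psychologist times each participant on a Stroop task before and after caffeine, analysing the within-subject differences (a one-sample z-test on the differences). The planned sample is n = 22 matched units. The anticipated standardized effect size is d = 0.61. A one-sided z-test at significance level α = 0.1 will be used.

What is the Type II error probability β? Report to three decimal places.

β ≈ 0.057

Noncentrality parameter: δ = d·√n = 0.61 × √22 = 2.8612
Critical value for a one-sided test at α = 0.1: z_α = 1.282.
Power = P(Z > 1.282 − δ) = Φ(1.580) = 0.9429.
Type II error: β = 1 − power = 1 − 0.9429 = 0.0571.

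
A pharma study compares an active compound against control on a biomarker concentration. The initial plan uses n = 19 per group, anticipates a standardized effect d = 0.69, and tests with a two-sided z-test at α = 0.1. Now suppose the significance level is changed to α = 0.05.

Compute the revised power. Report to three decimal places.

δ = d·√(n/2) = 0.69 × √(19/2) = 2.1267 (unchanged). New critical value: z_{0.025} = 1.960.
Revised power = Φ(δ − 1.960) + Φ(−δ − 1.960) = Φ(0.167) + Φ(-4.087) = 0.5662 + 0.0000 = 0.5662.

Power ≈ 0.566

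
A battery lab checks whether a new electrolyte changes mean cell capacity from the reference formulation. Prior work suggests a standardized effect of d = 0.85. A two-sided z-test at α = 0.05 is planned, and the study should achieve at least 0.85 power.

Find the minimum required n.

n = 13

For power 0.85 need Φ(δ − z_{0.025}) = 0.85, so δ = z_{0.025} + z_{0.15} = 1.960 + 1.036 = 2.996.
(For δ > 0 the lower-tail rejection region contributes negligibly to power, so the one-term inversion is standard.)
δ = d·√n ⇒ n = (δ/d)² = (2.996 / 0.85)² = 12.43.
Rounding up, n = 13.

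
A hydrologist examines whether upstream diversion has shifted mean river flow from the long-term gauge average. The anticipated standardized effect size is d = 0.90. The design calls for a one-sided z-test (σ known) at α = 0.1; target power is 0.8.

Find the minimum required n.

n = 6

Set Φ(δ − 1.282) = 0.8; then δ − 1.282 = Φ⁻¹(0.8) = 0.842, giving δ = 2.123.
δ = d·√n ⇒ n = (δ/d)² = (2.123 / 0.90)² = 5.57.
Round up to the next whole unit.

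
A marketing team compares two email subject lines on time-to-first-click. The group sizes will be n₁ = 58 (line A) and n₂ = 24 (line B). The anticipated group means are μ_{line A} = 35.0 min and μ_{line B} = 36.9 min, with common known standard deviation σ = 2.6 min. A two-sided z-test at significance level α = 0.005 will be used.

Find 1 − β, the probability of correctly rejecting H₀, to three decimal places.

Power ≈ 0.581

Standardized effect: d = |μ_{line A} − μ_{line B}| / σ = |35.0 − 36.9| / 2.6 = 0.7308
Noncentrality parameter: δ = d / √(1/n₁ + 1/n₂) = 0.7308 / √(1/58 + 1/24) = 3.0109
Two-sided α = 0.005 → critical value z_{0.0025} = 2.807.
Power = Φ(δ − 2.807) + Φ(−δ − 2.807) = Φ(0.204) + Φ(-5.818) = 0.5808 + 0.0000 = 0.5808.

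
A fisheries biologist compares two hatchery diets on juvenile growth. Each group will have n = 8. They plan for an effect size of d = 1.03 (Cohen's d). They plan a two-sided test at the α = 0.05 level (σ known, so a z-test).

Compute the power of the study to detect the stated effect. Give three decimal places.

Power ≈ 0.540

Noncentrality parameter: δ = d·√(n/2) = 1.03 × √(8/2) = 2.0600
Two-sided α = 0.05 → critical value z_{0.025} = 1.960.
Power = Φ(δ − 1.960) + Φ(−δ − 1.960) = Φ(0.100) + Φ(-4.020) = 0.5398 + 0.0000 = 0.5399.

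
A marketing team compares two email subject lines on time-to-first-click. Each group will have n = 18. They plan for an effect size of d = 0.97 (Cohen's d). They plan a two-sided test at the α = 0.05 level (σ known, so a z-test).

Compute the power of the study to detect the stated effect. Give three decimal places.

Power ≈ 0.829

Noncentrality parameter: δ = d·√(n/2) = 0.97 × √(18/2) = 2.9100
Two-sided α = 0.05 → critical value z_{0.025} = 1.960.
Power = Φ(δ − 1.960) + Φ(−δ − 1.960) = Φ(0.950) + Φ(-4.870) = 0.8290 + 0.0000 = 0.8290.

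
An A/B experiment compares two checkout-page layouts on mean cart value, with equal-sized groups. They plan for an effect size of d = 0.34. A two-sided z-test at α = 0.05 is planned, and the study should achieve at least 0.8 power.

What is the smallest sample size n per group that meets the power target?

For power 0.8 need Φ(δ − z_{0.025}) = 0.8, so δ = z_{0.025} + z_{0.20} = 1.960 + 0.842 = 2.802.
(The Φ(−δ − z_{α/2}) term is vanishingly small for δ > 0 and is dropped in the standard sample-size formula.)
δ = d·√(n/2) ⇒ n = 2(δ/d)² = 2 × (2.802 / 0.34)² = 135.79.
Round up to the next whole unit.

n = 136 per group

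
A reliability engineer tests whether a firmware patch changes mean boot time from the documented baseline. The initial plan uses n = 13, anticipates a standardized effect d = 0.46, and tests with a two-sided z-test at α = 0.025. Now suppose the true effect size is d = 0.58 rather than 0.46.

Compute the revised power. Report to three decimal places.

With d = 0.58: δ = d·√n = 0.58 × √13 = 2.0912. Critical value z_{0.0125} = 2.241.
Revised power = Φ(δ − 2.241) + Φ(−δ − 2.241) = Φ(-0.150) + Φ(-4.333) = 0.4403 + 0.0000 = 0.4403.

Power ≈ 0.440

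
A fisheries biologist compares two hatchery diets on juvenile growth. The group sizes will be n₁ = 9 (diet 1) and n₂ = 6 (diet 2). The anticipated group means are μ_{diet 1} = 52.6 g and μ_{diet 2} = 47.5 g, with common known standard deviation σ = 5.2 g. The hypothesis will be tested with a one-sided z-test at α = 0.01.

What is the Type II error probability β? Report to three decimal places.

Standardized effect: d = |μ_{diet 1} − μ_{diet 2}| / σ = |52.6 − 47.5| / 5.2 = 0.9808
Noncentrality parameter: δ = d / √(1/n₁ + 1/n₂) = 0.9808 / √(1/9 + 1/6) = 1.8609
Critical value for a one-sided test at α = 0.01: z_α = 2.326.
Power = P(Z > 2.326 − δ) = Φ(-0.465) = 0.3208.
Type II error: β = 1 − power = 1 − 0.3208 = 0.6792.

β ≈ 0.679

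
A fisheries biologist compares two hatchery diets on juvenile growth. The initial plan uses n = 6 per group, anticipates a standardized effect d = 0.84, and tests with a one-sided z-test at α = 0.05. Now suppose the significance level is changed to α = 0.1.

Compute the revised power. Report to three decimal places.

δ = d·√(n/2) = 0.84 × √(6/2) = 1.4549 (unchanged). New critical value: z_{0.1} = 1.282.
Revised power = P(Z > 1.282 − δ) = Φ(0.173) = 0.5688.

Power ≈ 0.569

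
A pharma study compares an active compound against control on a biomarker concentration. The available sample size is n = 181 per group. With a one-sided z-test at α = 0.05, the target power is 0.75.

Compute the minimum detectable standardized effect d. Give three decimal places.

Need Φ(δ − 1.645) = 0.75, so δ = 1.645 + 0.674 = 2.319.
δ = d·√(n/2) ⇒ d = δ/√(n/2) = 2.319/√(181/2) = 0.2438.

d ≈ 0.244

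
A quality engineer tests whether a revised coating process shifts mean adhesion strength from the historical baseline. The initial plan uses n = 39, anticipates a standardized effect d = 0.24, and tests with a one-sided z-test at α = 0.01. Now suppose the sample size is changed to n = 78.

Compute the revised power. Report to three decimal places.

With n = 78: δ = d·√n = 0.24 × √78 = 2.1196. Critical value z_{0.01} = 2.326.
Revised power = Φ(δ − 2.326) = Φ(-0.207) = 0.4181.

Power ≈ 0.418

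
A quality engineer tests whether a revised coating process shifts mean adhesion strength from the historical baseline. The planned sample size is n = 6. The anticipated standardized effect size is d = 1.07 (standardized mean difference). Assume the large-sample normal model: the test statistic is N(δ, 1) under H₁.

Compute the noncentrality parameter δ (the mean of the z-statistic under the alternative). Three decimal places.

δ ≈ 2.621

δ = d·√n = 1.07 × √6 = 2.6210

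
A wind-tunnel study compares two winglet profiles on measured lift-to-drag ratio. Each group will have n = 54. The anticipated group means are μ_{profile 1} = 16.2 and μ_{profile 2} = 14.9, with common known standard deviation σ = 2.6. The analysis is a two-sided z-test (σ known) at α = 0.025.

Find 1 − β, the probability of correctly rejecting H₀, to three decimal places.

Standardized effect: d = |μ_{profile 1} − μ_{profile 2}| / σ = |16.2 − 14.9| / 2.6 = 0.5000
Noncentrality parameter: δ = d·√(n/2) = 0.5000 × √(54/2) = 2.5981
Critical value for a two-sided test at α = 0.025: z_{α/2} = 2.241.
Power = Φ(δ − 2.241) + Φ(−δ − 2.241) = Φ(0.357) + Φ(-4.839) = 0.6393 + 0.0000 = 0.6393.

Power ≈ 0.639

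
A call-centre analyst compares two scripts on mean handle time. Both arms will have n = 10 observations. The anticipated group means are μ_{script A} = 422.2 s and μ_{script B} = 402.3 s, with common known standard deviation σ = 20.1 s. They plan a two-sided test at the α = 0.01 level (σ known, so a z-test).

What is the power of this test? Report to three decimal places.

Standardized effect: d = |μ_{script A} − μ_{script B}| / σ = |422.2 − 402.3| / 20.1 = 0.9900
Noncentrality parameter: δ = d·√(n/2) = 0.9900 × √(10/2) = 2.2138
Critical value for a two-sided test at α = 0.01: z_{α/2} = 2.576.
Power = Φ(δ − 2.576) + Φ(−δ − 2.576) = Φ(-0.362) + Φ(-4.790) = 0.3587 + 0.0000 = 0.3587.

Power ≈ 0.359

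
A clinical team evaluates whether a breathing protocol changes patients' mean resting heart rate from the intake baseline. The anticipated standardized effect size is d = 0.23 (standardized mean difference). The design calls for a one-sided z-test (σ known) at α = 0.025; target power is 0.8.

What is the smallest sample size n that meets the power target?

n = 149

For power 0.8 need Φ(δ − z_{0.025}) = 0.8, so δ = z_{0.025} + z_{0.20} = 1.960 + 0.842 = 2.802.
δ = d·√n ⇒ n = (δ/d)² = (2.802 / 0.23)² = 148.37.
Round up to the next whole unit.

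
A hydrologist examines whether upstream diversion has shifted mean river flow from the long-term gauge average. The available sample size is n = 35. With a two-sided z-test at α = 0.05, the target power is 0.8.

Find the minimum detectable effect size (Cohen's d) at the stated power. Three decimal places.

d ≈ 0.474

Required noncentrality: δ = z_{0.025} + z_{0.20} = 1.960 + 0.842 = 2.802.
(Lower-tail contribution to power is negligible for δ > 0.)
δ = d·√n ⇒ d = δ/√n = 2.802/√35 = 0.4736.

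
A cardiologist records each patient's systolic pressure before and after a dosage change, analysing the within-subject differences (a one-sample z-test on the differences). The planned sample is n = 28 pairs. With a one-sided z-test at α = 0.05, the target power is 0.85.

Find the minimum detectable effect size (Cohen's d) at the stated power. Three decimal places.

Need Φ(δ − 1.645) = 0.85, so δ = 1.645 + 1.036 = 2.681.
δ = d·√n ⇒ d = δ/√n = 2.681/√28 = 0.5067.

d ≈ 0.507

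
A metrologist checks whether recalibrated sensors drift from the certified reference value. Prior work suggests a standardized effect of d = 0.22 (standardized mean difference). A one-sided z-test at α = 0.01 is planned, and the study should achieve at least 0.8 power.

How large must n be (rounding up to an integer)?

n = 208

For power 0.8 need Φ(δ − z_{0.01}) = 0.8, so δ = z_{0.01} + z_{0.20} = 2.326 + 0.842 = 3.168.
δ = d·√n ⇒ n = (δ/d)² = (3.168 / 0.22)² = 207.36.
Round up to the next whole unit.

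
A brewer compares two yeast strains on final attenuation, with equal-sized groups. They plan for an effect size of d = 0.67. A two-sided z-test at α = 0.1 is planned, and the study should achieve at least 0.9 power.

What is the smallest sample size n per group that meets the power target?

For power 0.9 need Φ(δ − z_{0.05}) = 0.9, so δ = z_{0.05} + z_{0.10} = 1.645 + 1.282 = 2.926.
(Ignoring the negligible lower-tail rejection probability gives the usual closed-form inversion.)
δ = d·√(n/2) ⇒ n = 2(δ/d)² = 2 × (2.926 / 0.67)² = 38.15.
Round up to the next whole unit.

n = 39 per group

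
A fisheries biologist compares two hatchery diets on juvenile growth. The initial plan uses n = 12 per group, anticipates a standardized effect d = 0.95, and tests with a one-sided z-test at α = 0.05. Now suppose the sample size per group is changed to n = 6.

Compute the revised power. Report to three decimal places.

Power ≈ 0.500

With n = 6 per group: δ = d·√(n/2) = 0.95 × √(6/2) = 1.6454. Critical value z_{0.05} = 1.645.
Revised power = P(Z > 1.645 − δ) = Φ(0.001) = 0.5002.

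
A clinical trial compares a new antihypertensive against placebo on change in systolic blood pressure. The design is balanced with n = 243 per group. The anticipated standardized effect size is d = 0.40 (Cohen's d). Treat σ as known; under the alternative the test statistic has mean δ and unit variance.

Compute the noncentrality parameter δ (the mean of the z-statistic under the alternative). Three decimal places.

δ ≈ 4.409

δ = d·√(n/2) = 0.40 × √(243/2) = 4.4091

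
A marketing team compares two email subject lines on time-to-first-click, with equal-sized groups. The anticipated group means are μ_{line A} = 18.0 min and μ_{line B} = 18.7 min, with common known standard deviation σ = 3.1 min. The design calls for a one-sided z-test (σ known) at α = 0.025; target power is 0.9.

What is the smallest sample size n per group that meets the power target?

Standardized effect: d = |μ_{line A} − μ_{line B}| / σ = |18.0 − 18.7| / 3.1 = 0.2258
Set Φ(δ − 1.960) = 0.9; then δ − 1.960 = Φ⁻¹(0.9) = 1.282, giving δ = 3.242.
δ = d·√(n/2) ⇒ n = 2(δ/d)² = 2 × (3.242 / 0.2258)² = 412.15.
Round up to the next whole unit.

n = 413 per group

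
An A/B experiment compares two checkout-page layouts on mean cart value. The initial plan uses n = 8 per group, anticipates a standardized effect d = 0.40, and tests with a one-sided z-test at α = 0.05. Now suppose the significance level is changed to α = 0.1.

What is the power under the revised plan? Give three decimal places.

δ = d·√(n/2) = 0.40 × √(8/2) = 0.8000 (unchanged). New critical value: z_{0.1} = 1.282.
Revised power = P(Z > 1.282 − δ) = Φ(-0.482) = 0.3151.

Power ≈ 0.315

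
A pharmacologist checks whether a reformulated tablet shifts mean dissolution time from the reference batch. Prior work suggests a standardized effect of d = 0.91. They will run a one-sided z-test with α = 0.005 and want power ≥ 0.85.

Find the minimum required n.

n = 16

Set Φ(δ − 2.576) = 0.85; then δ − 2.576 = Φ⁻¹(0.85) = 1.036, giving δ = 3.612.
δ = d·√n ⇒ n = (δ/d)² = (3.612 / 0.91)² = 15.76.
Rounding up, n = 16.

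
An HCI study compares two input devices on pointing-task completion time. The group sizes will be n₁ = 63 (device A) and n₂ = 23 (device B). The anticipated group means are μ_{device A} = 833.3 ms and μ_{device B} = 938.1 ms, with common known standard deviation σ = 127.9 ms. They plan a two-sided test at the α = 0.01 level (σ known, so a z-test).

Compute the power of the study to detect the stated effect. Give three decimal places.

Power ≈ 0.785

Standardized effect: d = |μ_{device A} − μ_{device B}| / σ = |833.3 − 938.1| / 127.9 = 0.8194
Noncentrality parameter: δ = d / √(1/n₁ + 1/n₂) = 0.8194 / √(1/63 + 1/23) = 3.3634
Critical value for a two-sided test at α = 0.01: z_{α/2} = 2.576.
Power = Φ(δ − 2.576) + Φ(−δ − 2.576) = Φ(0.788) + Φ(-5.939) = 0.7845 + 0.0000 = 0.7845.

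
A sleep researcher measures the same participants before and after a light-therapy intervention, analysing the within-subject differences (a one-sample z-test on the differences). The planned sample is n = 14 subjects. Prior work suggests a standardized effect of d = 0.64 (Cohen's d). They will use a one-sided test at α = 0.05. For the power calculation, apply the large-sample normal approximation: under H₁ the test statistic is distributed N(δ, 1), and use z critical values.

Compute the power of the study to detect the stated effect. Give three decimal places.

Power ≈ 0.773

Noncentrality parameter: δ = d·√n = 0.64 × √14 = 2.3947
One-sided α = 0.05 → critical value z_{0.05} = 1.645.
Power = P(Z > 1.645 − δ) = Φ(0.750) = 0.7733.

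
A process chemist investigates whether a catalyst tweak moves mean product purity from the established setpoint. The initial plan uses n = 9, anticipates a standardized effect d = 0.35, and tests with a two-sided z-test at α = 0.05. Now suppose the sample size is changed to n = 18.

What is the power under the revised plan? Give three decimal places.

Power ≈ 0.318

With n = 18: δ = d·√n = 0.35 × √18 = 1.4849. Critical value z_{0.025} = 1.960.
Revised power = Φ(δ − 1.960) + Φ(−δ − 1.960) = Φ(-0.475) + Φ(-3.445) = 0.3174 + 0.0003 = 0.3177.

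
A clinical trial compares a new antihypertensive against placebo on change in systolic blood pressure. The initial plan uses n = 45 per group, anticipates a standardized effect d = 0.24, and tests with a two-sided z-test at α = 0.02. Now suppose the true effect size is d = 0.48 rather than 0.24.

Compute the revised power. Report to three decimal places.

With d = 0.48: δ = d·√(n/2) = 0.48 × √(45/2) = 2.2768. Critical value z_{0.01} = 2.326.
Revised power = Φ(δ − 2.326) + Φ(−δ − 2.326) = Φ(-0.050) + Φ(-4.603) = 0.4803 + 0.0000 = 0.4803.

Power ≈ 0.480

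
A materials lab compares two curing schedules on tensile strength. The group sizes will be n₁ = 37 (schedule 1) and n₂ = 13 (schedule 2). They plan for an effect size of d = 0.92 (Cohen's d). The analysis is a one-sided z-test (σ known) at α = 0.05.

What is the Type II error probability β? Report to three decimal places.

β ≈ 0.113

Noncentrality parameter: δ = d / √(1/n₁ + 1/n₂) = 0.92 / √(1/37 + 1/13) = 2.8535
One-sided α = 0.05 → critical value z_{0.05} = 1.645.
Power = P(Z > 1.645 − δ) = Φ(1.209) = 0.8866.
Type II error: β = 1 − power = 1 − 0.8866 = 0.1134.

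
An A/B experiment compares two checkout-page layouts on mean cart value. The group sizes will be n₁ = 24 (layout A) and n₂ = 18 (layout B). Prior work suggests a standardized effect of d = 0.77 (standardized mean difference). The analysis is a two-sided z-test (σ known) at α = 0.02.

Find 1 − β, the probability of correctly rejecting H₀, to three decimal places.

Noncentrality parameter: δ = d / √(1/n₁ + 1/n₂) = 0.77 / √(1/24 + 1/18) = 2.4695
Two-sided α = 0.02 → critical value z_{0.01} = 2.326.
Power = Φ(δ − 2.326) + Φ(−δ − 2.326) = Φ(0.143) + Φ(-4.796) = 0.5569 + 0.0000 = 0.5569.

Power ≈ 0.557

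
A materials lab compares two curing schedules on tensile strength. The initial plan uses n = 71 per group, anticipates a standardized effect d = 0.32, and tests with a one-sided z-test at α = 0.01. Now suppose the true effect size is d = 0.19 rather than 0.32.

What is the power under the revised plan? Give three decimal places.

Power ≈ 0.116

With d = 0.19: δ = d·√(n/2) = 0.19 × √(71/2) = 1.1321. Critical value z_{0.01} = 2.326.
Revised power = Φ(δ − 2.326) = Φ(-1.194) = 0.1162.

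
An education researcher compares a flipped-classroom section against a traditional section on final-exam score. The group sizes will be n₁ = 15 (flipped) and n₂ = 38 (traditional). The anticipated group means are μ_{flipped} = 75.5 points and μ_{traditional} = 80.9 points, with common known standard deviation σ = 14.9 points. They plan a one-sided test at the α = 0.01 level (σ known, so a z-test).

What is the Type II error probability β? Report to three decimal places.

Standardized effect: d = |μ_{flipped} − μ_{traditional}| / σ = |75.5 − 80.9| / 14.9 = 0.3624
Noncentrality parameter: δ = d / √(1/n₁ + 1/n₂) = 0.3624 / √(1/15 + 1/38) = 1.1885
One-sided α = 0.01 → critical value z_{0.01} = 2.326.
Power = Φ(δ − 2.326) = Φ(-1.138) = 0.1276.
Type II error: β = 1 − power = 1 − 0.1276 = 0.8724.

β ≈ 0.872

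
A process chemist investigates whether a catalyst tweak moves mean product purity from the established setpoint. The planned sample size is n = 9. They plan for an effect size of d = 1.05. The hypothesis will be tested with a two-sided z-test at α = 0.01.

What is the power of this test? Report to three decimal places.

Noncentrality parameter: λ = d·√n = 1.05 × √9 = 3.1500
Critical value for a two-sided test at α = 0.01: z_{α/2} = 2.576.
Power = Φ(λ − 2.576) + Φ(−λ − 2.576) = Φ(0.574) + Φ(-5.726) = 0.7171 + 0.0000 = 0.7171.

Power ≈ 0.717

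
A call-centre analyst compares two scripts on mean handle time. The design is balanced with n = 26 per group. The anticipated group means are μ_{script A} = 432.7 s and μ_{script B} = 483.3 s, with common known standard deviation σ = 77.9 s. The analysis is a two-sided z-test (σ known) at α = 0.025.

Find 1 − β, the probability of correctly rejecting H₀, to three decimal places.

Power ≈ 0.540

Standardized effect: d = |μ_{script A} − μ_{script B}| / σ = |432.7 − 483.3| / 77.9 = 0.6496
Noncentrality parameter: δ = d·√(n/2) = 0.6496 × √(26/2) = 2.3420
Critical value for a two-sided test at α = 0.025: z_{α/2} = 2.241.
Power = Φ(δ − 2.241) + Φ(−δ − 2.241) = Φ(0.101) + Φ(-4.583) = 0.5401 + 0.0000 = 0.5401.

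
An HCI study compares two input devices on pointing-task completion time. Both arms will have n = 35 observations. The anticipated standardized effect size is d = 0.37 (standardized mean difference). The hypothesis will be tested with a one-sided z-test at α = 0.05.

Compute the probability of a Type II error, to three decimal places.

Noncentrality parameter: λ = d·√(n/2) = 0.37 × √(35/2) = 1.5478
Critical value for a one-sided test at α = 0.05: z_α = 1.645.
Power = P(Z > 1.645 − λ) = Φ(-0.097) = 0.4614.
Type II error: β = 1 − power = 1 − 0.4614 = 0.5386.

β ≈ 0.539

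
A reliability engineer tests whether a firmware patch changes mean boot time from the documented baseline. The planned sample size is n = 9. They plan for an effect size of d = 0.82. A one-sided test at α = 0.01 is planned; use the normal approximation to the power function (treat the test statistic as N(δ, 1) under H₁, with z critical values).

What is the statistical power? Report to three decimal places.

Power ≈ 0.553

Noncentrality parameter: λ = d·√n = 0.82 × √9 = 2.4600
Critical value for a one-sided test at α = 0.01: z_α = 2.326.
Power = P(Z > 2.326 − λ) = Φ(0.134) = 0.5532.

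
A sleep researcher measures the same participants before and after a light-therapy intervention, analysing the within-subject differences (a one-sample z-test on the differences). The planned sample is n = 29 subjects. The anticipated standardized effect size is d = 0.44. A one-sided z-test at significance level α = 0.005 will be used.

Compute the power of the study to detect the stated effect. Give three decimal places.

Power ≈ 0.418

Noncentrality parameter: δ = d·√n = 0.44 × √29 = 2.3695
One-sided α = 0.005 → critical value z_{0.005} = 2.576.
Power = Φ(δ − 2.576) = Φ(-0.206) = 0.4183.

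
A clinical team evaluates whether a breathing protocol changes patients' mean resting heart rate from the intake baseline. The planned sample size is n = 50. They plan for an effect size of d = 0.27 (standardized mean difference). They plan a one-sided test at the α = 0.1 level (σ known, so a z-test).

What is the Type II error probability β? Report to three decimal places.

β ≈ 0.265

Noncentrality parameter: δ = d·√n = 0.27 × √50 = 1.9092
One-sided α = 0.1 → critical value z_{0.1} = 1.282.
Power = Φ(δ − 1.282) = Φ(0.628) = 0.7349.
Type II error: β = 1 − power = 1 − 0.7349 = 0.2651.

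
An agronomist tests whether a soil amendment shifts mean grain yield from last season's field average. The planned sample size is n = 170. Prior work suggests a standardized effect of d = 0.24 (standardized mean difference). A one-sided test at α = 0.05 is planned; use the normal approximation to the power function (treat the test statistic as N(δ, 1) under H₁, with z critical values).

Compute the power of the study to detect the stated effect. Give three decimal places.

Power ≈ 0.931

Noncentrality parameter: δ = d·√n = 0.24 × √170 = 3.1292
Critical value for a one-sided test at α = 0.05: z_α = 1.645.
Power = Φ(δ − 1.645) = Φ(1.484) = 0.9311.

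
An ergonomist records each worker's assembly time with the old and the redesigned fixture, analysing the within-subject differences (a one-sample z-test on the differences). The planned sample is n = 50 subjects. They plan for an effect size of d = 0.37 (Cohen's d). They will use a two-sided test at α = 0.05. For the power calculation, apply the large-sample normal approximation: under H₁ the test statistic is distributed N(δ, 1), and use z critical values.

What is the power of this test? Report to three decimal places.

Noncentrality parameter: δ = d·√n = 0.37 × √50 = 2.6163
Critical value for a two-sided test at α = 0.05: z_{α/2} = 1.960.
Power = Φ(δ − 1.960) + Φ(−δ − 1.960) = Φ(0.656) + Φ(-4.576) = 0.7442 + 0.0000 = 0.7442.

Power ≈ 0.744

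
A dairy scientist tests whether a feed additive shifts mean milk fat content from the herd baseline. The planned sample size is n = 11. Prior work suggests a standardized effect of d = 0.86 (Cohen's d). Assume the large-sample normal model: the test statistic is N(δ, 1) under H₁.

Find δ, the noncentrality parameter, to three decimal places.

δ ≈ 2.852

The noncentrality parameter scales effect size by the design's sample-size factor: δ = d·√n = 0.86 × √11 = 2.8523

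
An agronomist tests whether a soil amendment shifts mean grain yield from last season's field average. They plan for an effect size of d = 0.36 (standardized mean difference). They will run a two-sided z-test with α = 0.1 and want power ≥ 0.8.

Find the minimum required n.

n = 48

For power 0.8 need Φ(δ − z_{0.05}) = 0.8, so δ = z_{0.05} + z_{0.20} = 1.645 + 0.842 = 2.486.
(The Φ(−δ − z_{α/2}) term is vanishingly small for δ > 0 and is dropped in the standard sample-size formula.)
δ = d·√n ⇒ n = (δ/d)² = (2.486 / 0.36)² = 47.70.
Round up to the next whole unit.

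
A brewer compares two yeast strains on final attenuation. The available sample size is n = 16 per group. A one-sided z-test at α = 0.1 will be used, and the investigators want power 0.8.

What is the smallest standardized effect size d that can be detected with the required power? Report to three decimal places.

Required noncentrality: δ = z_{0.1} + z_{0.20} = 1.282 + 0.842 = 2.123.
δ = d·√(n/2) ⇒ d = δ/√(n/2) = 2.123/√(16/2) = 0.7507.

d ≈ 0.751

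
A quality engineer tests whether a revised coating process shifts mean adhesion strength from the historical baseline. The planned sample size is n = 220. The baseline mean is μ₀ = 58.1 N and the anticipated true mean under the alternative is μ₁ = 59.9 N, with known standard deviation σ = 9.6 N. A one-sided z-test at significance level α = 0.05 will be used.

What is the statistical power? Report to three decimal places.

Standardized effect: d = |μ₁ − μ₀| / σ = |59.9 − 58.1| / 9.6 = 0.1875
Noncentrality parameter: δ = d·√n = 0.1875 × √220 = 2.7811
One-sided α = 0.05 → critical value z_{0.05} = 1.645.
Power = P(Z > 1.645 − δ) = Φ(1.136) = 0.8721.

Power ≈ 0.872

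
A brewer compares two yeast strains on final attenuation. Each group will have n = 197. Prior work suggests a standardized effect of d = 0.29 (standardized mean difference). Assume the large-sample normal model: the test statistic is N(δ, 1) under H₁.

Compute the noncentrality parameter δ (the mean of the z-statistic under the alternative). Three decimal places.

δ ≈ 2.878

The noncentrality parameter scales effect size by the design's sample-size factor: δ = d·√(n/2) = 0.29 × √(197/2) = 2.8782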